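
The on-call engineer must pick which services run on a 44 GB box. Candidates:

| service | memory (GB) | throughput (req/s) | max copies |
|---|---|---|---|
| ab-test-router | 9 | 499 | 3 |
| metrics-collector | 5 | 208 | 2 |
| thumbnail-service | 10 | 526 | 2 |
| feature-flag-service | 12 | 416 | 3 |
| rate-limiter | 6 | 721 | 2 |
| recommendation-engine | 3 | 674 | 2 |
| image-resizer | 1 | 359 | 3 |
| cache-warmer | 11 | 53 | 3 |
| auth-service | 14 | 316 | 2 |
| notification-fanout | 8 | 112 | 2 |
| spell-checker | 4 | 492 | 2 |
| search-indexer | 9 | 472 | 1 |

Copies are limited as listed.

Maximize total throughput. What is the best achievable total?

5585

Taking the top-ratio services first gives ab-test-router + metrics-collector + 2×rate-limiter + 2×recommendation-engine + 3×image-resizer + 2×spell-checker for 5558 (43 GB).
The 9 GB tied up in ab-test-router is better spent on thumbnail-service — total rises to 5585 (44 GB).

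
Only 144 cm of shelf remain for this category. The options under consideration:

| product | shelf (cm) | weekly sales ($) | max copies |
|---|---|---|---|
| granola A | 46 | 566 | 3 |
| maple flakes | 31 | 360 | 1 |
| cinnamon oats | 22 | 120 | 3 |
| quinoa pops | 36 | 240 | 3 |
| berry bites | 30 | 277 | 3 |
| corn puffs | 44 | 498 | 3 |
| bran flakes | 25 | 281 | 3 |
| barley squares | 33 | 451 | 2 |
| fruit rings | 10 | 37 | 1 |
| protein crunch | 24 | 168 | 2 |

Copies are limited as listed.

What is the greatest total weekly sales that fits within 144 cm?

The ratio ordering already packs tightly: granola A + maple flakes + 2×barley squares, 143 cm, 1828.
No other feasible combination exceeds 1828.

1828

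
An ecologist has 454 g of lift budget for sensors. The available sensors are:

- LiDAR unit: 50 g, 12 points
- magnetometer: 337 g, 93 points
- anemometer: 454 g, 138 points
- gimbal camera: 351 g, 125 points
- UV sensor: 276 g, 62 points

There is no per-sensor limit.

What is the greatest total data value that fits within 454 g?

149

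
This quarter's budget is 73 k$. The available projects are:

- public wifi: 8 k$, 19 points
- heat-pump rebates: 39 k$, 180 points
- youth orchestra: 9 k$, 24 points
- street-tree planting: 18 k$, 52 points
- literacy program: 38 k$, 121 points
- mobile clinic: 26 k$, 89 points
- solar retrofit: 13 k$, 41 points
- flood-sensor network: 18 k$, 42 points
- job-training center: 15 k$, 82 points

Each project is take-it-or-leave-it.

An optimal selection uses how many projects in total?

3

Best achievable projected impact is 314.
heat-pump rebates + street-tree planting + job-training center hits 314 at 72 k$.
Every optimal selection uses 3 projects.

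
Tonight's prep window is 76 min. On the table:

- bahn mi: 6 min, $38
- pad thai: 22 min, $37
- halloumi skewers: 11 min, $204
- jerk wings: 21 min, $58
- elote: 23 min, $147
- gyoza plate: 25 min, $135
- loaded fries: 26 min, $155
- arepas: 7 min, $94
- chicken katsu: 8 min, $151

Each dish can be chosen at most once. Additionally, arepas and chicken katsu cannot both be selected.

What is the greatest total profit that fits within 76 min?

695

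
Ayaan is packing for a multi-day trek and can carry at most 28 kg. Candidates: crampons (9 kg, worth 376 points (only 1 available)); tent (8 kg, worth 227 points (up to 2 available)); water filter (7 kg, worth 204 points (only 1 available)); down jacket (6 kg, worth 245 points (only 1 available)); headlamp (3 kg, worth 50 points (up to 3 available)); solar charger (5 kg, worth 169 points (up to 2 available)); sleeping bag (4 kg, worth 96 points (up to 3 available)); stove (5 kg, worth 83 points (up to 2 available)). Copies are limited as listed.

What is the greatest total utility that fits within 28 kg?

1017

Taking the top-ratio items first gives crampons + down jacket + headlamp + 2×solar charger for 1009 (28 kg).
Replace headlamp and solar charger with tent: the trade gains 8 net, giving 1017 at 28 kg.
Every other selection either busts 28 kg or exceeds an availability limit or fails to beat 1017.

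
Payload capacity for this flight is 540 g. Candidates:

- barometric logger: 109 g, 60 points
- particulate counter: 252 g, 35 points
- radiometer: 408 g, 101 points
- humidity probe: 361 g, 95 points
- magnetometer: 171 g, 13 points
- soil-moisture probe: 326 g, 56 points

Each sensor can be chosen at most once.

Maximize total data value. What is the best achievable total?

161

A density-first pass picks barometric logger + humidity probe — 155 at 470 g.
Dropping humidity probe frees 361 g; slotting in radiometer (408 g) lifts the total to 161 at 517 g.
Runner-up barometric logger + humidity probe tops out at 155.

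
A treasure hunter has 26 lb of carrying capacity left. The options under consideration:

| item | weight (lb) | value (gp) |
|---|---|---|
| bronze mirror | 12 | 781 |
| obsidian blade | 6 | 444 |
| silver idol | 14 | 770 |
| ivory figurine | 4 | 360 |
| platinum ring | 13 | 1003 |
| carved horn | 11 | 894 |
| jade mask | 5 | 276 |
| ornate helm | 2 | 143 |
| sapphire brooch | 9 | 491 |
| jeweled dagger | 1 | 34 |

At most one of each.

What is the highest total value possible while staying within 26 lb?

Filling by ratio: obsidian blade + ivory figurine + carved horn + ornate helm + jeweled dagger for 1875, with 2 lb left unused.
Dropping obsidian blade and ivory figurine and jeweled dagger frees 11 lb; slotting in platinum ring (13 lb) lifts the total to 2040 at 26 lb.
An exhaustive check of the 1024 subsets confirms 2040.

2040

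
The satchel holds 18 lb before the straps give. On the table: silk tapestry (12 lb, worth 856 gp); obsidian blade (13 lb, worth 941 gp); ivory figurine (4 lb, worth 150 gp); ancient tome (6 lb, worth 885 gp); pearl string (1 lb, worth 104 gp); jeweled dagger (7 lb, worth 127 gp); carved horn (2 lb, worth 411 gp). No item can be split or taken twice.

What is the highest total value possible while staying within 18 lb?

1741

Filling by ratio: ivory figurine + ancient tome + pearl string + carved horn for 1550, with 5 lb left unused.
Replace ivory figurine and pearl string and carved horn with silk tapestry: the trade gains 191 net, giving 1741 at 18 lb.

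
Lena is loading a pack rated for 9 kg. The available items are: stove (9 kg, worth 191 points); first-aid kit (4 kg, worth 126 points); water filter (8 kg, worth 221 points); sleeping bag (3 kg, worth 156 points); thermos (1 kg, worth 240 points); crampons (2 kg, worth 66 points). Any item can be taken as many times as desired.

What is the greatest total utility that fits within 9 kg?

9×thermos uses 9 of the 9 kg and totals 2160.
Every other selection either busts 9 kg or fails to beat 2160.

2160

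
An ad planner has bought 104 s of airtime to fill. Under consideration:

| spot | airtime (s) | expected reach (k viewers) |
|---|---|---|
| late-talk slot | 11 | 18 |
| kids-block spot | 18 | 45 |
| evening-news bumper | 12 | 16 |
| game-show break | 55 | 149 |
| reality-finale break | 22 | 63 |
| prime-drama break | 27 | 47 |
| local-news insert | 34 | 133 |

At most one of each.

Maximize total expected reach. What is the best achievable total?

300

Density check — local-news insert 3.91, reality-finale break 2.86, game-show break 2.71, kids-block spot 2.50 are the best per s.
Taking the top-ratio spots first gives kids-block spot + reality-finale break + prime-drama break + local-news insert for 288 (101 s).
Using the slack differently, late-talk slot + game-show break + local-news insert comes to 300 at 100 s.
Runner-up evening-news bumper + game-show break + local-news insert tops out at 298.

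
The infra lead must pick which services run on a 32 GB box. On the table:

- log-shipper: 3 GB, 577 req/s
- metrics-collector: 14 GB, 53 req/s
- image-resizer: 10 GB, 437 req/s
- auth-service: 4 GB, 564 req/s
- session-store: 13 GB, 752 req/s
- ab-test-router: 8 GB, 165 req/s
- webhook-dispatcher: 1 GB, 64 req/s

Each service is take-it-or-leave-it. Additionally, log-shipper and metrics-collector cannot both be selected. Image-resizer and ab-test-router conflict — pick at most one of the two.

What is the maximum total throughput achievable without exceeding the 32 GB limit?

2394

Best packing: log-shipper + image-resizer + auth-service + session-store + webhook-dispatcher — 31 GB, 2394 total.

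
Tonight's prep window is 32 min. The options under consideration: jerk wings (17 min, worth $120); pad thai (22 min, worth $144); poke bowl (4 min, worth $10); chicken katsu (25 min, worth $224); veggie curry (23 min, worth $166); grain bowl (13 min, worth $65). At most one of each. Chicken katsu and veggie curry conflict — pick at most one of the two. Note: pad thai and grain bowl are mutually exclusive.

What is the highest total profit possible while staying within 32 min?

234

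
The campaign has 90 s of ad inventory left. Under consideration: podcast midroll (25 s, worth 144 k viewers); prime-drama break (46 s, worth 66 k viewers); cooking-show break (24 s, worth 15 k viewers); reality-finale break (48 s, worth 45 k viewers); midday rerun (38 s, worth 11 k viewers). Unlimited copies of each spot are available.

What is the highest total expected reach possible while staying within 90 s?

432

Taking 3×podcast midroll: 75 s used, 432 in expected reach.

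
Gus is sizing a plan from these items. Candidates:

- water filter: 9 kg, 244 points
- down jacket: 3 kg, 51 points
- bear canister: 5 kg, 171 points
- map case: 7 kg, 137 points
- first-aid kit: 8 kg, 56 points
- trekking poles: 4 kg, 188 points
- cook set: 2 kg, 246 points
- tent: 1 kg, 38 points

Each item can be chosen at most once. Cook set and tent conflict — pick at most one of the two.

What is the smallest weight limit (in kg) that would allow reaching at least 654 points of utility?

Need the lightest bundle worth ≥ 654.
down jacket + bear canister + trekking poles + cook set: 656 utility at 14 kg.
Any bundle with less than 14 kg falls short of 654.

14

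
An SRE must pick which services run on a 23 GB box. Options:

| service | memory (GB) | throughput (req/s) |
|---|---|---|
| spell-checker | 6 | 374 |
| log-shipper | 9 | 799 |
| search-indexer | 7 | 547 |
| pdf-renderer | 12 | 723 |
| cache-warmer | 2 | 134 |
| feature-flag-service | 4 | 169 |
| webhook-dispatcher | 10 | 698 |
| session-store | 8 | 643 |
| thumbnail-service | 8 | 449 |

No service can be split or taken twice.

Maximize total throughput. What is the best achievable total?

Greedy by ratio would take log-shipper + cache-warmer + feature-flag-service + session-store: 23 GB used, total 1745.
Dropping cache-warmer and feature-flag-service frees 6 GB; slotting in spell-checker (6 GB) lifts the total to 1816 at 23 GB.

1816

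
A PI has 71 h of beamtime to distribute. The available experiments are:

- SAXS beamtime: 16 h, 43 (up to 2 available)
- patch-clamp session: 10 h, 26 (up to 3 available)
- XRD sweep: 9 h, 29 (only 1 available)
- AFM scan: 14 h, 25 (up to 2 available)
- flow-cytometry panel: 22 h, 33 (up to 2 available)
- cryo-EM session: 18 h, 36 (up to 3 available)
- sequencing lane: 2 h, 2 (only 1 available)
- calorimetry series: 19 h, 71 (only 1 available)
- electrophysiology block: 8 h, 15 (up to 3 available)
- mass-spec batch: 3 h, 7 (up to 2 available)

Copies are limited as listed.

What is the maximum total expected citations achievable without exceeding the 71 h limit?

The ratio ordering already packs tightly: 2×SAXS beamtime + patch-clamp session + XRD sweep + calorimetry series, 70 h, 212.
Every other selection either busts 71 h or exceeds an availability limit or fails to beat 212.

212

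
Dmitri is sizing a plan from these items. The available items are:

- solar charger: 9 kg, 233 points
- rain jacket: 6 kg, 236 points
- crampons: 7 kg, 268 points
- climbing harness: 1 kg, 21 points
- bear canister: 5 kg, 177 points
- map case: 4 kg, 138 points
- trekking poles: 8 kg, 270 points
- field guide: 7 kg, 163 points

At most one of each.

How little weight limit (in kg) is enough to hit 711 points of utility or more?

20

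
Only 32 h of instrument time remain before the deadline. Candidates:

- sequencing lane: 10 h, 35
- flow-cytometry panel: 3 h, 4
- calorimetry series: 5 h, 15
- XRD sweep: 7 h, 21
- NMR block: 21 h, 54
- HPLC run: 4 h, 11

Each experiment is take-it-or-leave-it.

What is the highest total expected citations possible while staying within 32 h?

A density-first pass picks sequencing lane + flow-cytometry panel + calorimetry series + XRD sweep + HPLC run — 86 at 29 h.
A better packing is sequencing lane + NMR block: 31 h, total 89.
The spare 1 h is too small for any remaining experiment, and no exchange beats 89.

89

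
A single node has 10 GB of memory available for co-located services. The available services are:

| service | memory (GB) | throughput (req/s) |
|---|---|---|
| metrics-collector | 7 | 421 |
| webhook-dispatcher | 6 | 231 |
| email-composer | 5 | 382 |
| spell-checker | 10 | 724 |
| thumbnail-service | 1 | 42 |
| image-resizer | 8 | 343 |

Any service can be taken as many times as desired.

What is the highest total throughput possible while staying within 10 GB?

764

Best packing: 2×email-composer — 10 GB, 764 total.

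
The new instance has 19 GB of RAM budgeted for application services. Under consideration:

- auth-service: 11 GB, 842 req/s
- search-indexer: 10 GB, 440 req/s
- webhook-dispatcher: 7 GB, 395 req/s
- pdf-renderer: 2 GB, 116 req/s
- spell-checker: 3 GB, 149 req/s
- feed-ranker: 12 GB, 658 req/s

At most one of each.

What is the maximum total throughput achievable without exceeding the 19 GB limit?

1237

Taking the top-ratio services first gives auth-service + pdf-renderer + spell-checker for 1107 (16 GB).
Replace pdf-renderer and spell-checker with webhook-dispatcher: the trade gains 130 net, giving 1237 at 18 GB.
Runner-up auth-service + pdf-renderer + spell-checker tops out at 1107.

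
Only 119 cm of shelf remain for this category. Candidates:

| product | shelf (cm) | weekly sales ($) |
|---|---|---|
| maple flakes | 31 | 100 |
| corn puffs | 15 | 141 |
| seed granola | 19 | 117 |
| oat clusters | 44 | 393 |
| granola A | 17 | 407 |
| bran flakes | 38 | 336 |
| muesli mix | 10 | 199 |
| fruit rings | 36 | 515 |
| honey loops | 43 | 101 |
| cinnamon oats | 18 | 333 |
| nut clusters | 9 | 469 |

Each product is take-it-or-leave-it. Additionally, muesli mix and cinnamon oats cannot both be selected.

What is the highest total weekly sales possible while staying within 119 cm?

Ranking by ratio (weekly sales/cm): nut clusters 52.11, granola A 23.94, muesli mix 19.90, cinnamon oats 18.50.
Granola A + bran flakes + fruit rings + cinnamon oats + nut clusters uses 118 of the 119 cm and totals 2060.
The closest alternative, oat clusters + granola A + muesli mix + fruit rings + nut clusters, reaches only 1983.

2060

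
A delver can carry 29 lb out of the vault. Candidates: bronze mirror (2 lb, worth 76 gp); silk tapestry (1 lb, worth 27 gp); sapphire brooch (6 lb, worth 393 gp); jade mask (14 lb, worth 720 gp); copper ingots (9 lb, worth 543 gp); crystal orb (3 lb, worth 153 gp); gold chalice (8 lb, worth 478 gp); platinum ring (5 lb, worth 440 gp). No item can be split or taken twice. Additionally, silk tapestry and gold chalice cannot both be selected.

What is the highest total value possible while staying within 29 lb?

1854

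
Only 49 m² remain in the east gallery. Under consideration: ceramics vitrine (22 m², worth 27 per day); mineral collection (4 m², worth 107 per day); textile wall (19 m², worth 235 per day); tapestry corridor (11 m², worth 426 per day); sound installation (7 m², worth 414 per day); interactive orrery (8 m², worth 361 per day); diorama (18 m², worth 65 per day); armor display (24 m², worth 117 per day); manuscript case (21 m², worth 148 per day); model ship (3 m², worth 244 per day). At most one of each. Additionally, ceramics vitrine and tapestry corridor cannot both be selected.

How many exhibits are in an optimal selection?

The maximum expected visitors within 49 m² is 1680.
textile wall + tapestry corridor + sound installation + interactive orrery + model ship hits 1680 at 48 m².
Any selection reaching 1680 contains exactly 5 exhibits.

5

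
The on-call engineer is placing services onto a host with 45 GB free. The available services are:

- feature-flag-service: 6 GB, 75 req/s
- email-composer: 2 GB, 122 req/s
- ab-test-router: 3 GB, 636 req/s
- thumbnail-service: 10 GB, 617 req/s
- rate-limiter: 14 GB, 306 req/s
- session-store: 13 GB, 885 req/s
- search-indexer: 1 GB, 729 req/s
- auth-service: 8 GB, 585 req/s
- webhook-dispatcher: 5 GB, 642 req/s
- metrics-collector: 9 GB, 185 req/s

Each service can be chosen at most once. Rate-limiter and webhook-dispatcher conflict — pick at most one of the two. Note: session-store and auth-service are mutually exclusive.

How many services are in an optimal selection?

7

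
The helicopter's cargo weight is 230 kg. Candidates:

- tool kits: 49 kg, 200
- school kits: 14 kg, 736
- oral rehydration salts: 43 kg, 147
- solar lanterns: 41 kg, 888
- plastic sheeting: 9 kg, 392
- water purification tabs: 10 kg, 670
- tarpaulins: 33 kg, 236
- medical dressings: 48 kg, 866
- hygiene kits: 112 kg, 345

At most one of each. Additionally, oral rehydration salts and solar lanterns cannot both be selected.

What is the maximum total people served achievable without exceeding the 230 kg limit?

3988

Tool kits + school kits + solar lanterns + plastic sheeting + water purification tabs + tarpaulins + medical dressings uses 204 of the 230 kg and totals 3988.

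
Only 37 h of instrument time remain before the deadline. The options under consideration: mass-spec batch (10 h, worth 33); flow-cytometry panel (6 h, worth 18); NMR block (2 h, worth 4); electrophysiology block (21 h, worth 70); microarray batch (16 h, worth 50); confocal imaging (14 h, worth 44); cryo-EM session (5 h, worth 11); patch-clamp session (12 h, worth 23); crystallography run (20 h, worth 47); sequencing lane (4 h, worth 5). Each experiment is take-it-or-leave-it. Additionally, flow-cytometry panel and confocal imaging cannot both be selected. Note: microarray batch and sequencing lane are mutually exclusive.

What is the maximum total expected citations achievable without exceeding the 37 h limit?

121

The ratio ordering already packs tightly: mass-spec batch + flow-cytometry panel + electrophysiology block, 37 h, 121.
Runner-up electrophysiology block + microarray batch tops out at 120.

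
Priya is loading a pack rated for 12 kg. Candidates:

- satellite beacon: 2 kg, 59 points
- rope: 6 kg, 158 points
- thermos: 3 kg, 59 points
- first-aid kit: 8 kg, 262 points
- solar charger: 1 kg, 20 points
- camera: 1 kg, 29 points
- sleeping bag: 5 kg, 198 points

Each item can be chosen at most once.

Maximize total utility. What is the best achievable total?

A density-first pass picks satellite beacon + thermos + solar charger + camera + sleeping bag — 365 at 12 kg.
Dropping satellite beacon and thermos and solar charger frees 6 kg; slotting in rope (6 kg) lifts the total to 385 at 12 kg.
Runner-up rope + solar charger + sleeping bag tops out at 376.

385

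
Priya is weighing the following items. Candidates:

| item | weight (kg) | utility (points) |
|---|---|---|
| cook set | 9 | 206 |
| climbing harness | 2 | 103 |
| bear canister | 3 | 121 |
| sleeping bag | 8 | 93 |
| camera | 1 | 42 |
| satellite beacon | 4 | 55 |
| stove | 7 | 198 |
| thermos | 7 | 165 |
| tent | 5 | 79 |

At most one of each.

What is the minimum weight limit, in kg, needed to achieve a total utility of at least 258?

6

Minimise kg subject to total utility ≥ 258.
climbing harness + bear canister + camera: 266 utility at 6 kg.
Below 6 kg the best achievable stays under 258.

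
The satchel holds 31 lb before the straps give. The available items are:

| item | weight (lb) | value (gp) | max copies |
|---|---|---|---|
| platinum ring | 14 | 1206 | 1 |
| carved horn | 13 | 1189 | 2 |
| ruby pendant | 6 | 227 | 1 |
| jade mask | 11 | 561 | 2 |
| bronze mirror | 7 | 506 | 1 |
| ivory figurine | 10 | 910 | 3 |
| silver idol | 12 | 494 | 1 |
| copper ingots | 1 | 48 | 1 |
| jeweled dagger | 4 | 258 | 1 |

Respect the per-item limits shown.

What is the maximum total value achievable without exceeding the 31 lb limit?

2778

By value per lb: carved horn 91.46, ivory figurine 91.00, platinum ring 86.14, bronze mirror 72.29 lead.
A density-first pass picks 2×carved horn + copper ingots + jeweled dagger — 2684 at 31 lb.
The 30 lb tied up in 2×carved horn and jeweled dagger is better spent on 3×ivory figurine — total rises to 2778 (31 lb).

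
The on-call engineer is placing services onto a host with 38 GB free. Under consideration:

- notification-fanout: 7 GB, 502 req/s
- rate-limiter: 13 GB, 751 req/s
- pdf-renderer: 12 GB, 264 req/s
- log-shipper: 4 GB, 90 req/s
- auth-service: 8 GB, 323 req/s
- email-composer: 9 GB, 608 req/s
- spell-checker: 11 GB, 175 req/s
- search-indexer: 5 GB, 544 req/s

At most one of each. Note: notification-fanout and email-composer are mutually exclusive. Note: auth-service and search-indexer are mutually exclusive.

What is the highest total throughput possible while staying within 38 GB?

Density check — search-indexer 108.80, notification-fanout 71.71, email-composer 67.56, rate-limiter 57.77 are the best per GB.
Taking rate-limiter + email-composer + spell-checker + search-indexer: 38 GB used, 2078 in throughput.
The closest alternative, notification-fanout + rate-limiter + pdf-renderer + search-indexer, reaches only 2061.

2078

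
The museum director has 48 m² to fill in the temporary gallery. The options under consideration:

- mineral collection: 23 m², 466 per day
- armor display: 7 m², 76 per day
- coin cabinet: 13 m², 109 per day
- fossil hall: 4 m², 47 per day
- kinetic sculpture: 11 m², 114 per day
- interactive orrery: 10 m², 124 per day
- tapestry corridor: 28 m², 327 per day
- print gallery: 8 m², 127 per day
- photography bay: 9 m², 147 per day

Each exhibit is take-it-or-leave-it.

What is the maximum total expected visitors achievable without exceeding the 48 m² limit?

The ratio heuristic lands on mineral collection + fossil hall + print gallery + photography bay (787) but leaves 4 m² idle.
Replace fossil hall with armor display: the trade gains 29 net, giving 816 at 47 m².

816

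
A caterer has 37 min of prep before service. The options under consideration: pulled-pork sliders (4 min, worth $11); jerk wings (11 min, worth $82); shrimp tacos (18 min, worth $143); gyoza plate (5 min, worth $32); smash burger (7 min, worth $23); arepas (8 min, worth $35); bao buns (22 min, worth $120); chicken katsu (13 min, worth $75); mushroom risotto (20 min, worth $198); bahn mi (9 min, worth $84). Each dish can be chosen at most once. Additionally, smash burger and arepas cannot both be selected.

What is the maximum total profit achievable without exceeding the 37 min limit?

317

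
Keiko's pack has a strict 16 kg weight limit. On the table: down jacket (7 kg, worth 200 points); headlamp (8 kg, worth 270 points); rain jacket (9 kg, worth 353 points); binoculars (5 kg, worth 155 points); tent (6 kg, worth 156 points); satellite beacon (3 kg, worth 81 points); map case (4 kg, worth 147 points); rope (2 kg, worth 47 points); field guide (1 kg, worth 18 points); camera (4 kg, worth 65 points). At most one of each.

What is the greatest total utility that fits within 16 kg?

By utility per kg: rain jacket 39.22, map case 36.75, headlamp 33.75 lead.
Taking rain jacket + satellite beacon + map case: 16 kg used, 581 in utility.
Runner-up rain jacket + map case + rope + field guide tops out at 565.

581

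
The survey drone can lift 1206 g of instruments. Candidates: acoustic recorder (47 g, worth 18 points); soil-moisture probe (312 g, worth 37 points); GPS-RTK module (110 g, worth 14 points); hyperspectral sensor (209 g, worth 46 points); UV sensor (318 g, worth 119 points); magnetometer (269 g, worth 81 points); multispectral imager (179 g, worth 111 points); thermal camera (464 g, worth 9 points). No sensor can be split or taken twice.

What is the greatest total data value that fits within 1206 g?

Density check — multispectral imager 0.62, acoustic recorder 0.38, UV sensor 0.37 are the best per g.
Acoustic recorder + GPS-RTK module + hyperspectral sensor + UV sensor + magnetometer + multispectral imager uses 1132 of the 1206 g and totals 389.
Nothing else within 1206 g beats 389.

389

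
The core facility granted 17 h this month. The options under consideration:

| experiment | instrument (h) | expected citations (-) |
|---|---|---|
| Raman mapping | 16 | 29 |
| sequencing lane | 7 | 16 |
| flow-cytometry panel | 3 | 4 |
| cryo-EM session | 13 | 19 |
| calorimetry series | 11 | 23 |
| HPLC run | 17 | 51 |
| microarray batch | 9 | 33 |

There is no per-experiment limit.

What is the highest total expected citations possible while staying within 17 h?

51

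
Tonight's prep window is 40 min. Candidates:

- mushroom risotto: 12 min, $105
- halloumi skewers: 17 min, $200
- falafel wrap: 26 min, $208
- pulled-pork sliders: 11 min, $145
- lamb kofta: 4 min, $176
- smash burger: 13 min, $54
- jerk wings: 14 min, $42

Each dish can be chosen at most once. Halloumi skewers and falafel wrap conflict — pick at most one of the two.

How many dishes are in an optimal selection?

3

The maximum profit within 40 min is 521.
halloumi skewers + pulled-pork sliders + lamb kofta hits 521 at 32 min.
Every optimal selection uses 3 dishes.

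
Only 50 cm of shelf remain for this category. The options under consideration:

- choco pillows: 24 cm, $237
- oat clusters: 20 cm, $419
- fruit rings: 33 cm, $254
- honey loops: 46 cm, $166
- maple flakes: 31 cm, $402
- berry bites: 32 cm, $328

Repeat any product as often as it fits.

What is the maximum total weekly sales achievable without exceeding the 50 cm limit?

838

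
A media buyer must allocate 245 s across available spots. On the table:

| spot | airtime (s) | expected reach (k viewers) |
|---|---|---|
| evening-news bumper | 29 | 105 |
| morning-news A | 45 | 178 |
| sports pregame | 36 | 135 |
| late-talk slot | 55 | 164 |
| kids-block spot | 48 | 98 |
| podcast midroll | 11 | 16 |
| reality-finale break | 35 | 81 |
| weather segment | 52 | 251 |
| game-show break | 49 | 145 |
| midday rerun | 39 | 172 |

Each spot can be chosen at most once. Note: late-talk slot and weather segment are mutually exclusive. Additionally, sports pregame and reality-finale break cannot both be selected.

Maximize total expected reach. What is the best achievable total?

897

Density check — weather segment 4.83, midday rerun 4.41, morning-news A 3.96 are the best per s.
Best packing: morning-news A + sports pregame + podcast midroll + weather segment + game-show break + midday rerun — 232 s, 897 total.
Runner-up morning-news A + sports pregame + weather segment + game-show break + midday rerun tops out at 881.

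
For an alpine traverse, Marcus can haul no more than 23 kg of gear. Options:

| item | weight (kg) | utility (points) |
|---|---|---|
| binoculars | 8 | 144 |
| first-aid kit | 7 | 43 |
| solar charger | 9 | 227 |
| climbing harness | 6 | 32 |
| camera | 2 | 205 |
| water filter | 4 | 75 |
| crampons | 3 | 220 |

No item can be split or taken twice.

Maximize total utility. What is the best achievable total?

796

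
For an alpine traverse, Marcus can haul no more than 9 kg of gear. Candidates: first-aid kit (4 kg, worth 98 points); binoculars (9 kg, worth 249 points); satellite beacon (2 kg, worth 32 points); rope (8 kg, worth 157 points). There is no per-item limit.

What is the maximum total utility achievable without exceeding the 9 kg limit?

249

The ratio ordering already packs tightly: binoculars, 9 kg, 249.
Every other selection either busts 9 kg or fails to beat 249.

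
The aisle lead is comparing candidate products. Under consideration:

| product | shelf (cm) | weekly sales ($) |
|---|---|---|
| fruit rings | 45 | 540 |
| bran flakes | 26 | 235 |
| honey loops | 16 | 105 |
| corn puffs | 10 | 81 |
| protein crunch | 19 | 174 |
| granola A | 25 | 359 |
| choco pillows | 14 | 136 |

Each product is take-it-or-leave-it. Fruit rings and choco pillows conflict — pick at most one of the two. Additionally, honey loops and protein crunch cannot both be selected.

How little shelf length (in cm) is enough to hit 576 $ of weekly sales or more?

Look for the lowest-shelf combination reaching 576.
corn puffs + granola A + choco pillows: 576 weekly sales at 49 cm.
Below 49 cm the best achievable stays under 576.

49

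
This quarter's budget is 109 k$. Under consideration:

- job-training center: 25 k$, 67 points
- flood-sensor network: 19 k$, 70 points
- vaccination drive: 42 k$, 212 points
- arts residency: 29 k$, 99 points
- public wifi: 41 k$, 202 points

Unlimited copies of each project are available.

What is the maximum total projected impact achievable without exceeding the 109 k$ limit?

494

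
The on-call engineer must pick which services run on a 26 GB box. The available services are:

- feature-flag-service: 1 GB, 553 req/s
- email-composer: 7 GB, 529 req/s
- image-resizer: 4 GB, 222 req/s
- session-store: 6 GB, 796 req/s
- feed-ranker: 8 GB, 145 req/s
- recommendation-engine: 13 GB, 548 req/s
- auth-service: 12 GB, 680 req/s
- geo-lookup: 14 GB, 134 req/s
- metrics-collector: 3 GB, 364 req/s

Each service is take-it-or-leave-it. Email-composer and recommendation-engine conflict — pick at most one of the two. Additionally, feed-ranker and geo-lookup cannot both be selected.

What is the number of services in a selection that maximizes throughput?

Best achievable throughput is 2615.
One optimal bundle: feature-flag-service + image-resizer + session-store + auth-service + metrics-collector (26 GB).
Every optimal selection uses 5 services.

5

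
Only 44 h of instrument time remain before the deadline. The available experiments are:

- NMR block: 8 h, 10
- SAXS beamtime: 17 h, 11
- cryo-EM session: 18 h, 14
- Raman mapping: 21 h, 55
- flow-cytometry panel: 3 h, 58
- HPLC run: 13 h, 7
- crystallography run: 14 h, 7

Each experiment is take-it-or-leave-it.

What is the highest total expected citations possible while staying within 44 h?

127

Density check — flow-cytometry panel 19.33, Raman mapping 2.62, NMR block 1.25, cryo-EM session 0.78 are the best per h.
Taking the top-ratio experiments first gives NMR block + Raman mapping + flow-cytometry panel for 123 (32 h).
The 8 h tied up in NMR block is better spent on cryo-EM session — total rises to 127 (42 h).
Runner-up SAXS beamtime + Raman mapping + flow-cytometry panel tops out at 124.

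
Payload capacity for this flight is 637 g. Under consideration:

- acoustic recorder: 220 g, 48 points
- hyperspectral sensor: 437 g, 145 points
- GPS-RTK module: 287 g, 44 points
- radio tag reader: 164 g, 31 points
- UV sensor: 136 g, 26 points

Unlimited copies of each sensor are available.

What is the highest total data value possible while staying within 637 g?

By data value per g: hyperspectral sensor 0.33, acoustic recorder 0.22, UV sensor 0.19 lead.
The ratio heuristic lands on hyperspectral sensor + UV sensor (171) but leaves 64 g idle.
Replace UV sensor with radio tag reader: the trade gains 5 net, giving 176 at 601 g.

176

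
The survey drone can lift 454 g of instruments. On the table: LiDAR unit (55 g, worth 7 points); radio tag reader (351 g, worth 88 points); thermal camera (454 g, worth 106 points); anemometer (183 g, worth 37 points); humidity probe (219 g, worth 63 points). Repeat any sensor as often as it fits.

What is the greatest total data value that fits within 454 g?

126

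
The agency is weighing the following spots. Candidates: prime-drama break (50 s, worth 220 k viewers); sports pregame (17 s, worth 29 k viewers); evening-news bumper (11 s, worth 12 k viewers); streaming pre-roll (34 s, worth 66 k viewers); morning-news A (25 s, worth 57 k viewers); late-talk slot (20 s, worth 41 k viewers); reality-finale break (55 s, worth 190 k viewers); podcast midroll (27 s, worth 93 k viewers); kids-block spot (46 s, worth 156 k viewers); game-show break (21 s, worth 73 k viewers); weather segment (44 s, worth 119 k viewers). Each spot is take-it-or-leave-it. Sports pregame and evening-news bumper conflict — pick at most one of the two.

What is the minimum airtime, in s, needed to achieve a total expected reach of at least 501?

Look for the lowest-airtime combination reaching 501.
prime-drama break + reality-finale break + podcast midroll reaches 503 using 132 s.
Below 132 s the best achievable stays under 501.

132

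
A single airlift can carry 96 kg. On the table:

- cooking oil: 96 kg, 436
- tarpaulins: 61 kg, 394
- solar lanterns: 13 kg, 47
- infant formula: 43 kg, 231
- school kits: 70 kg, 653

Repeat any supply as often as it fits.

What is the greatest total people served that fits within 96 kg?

747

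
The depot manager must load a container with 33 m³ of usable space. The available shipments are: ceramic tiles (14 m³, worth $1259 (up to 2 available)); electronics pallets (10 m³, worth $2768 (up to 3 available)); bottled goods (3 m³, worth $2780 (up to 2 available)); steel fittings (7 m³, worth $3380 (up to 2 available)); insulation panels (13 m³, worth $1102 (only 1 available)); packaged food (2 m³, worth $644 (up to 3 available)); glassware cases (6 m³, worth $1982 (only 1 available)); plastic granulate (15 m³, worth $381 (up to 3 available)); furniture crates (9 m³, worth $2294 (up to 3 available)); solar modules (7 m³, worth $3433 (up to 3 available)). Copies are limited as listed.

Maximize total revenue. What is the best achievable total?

Best packing: 2×bottled goods + glassware cases + 3×solar modules — 33 m³, 17841 total.

17841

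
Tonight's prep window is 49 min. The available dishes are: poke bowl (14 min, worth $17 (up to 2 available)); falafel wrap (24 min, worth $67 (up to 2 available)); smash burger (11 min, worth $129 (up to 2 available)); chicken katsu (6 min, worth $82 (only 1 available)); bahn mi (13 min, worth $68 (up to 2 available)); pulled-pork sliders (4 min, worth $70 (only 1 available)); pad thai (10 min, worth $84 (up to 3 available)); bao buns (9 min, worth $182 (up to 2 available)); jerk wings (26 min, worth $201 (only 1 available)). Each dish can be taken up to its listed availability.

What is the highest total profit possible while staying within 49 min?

729

The ratio ordering already packs tightly: smash burger + chicken katsu + pulled-pork sliders + pad thai + 2×bao buns, 49 min, 729.
Nothing else within 49 min beats 729.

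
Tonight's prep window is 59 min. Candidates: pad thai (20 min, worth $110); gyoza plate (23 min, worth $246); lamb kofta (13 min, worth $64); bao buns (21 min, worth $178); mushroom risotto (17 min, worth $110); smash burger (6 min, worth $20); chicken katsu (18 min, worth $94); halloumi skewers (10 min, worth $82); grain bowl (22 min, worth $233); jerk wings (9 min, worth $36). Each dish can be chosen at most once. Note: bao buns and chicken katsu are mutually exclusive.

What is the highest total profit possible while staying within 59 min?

561

The ratio ordering already packs tightly: gyoza plate + halloumi skewers + grain bowl, 55 min, 561.
Next best is gyoza plate + lamb kofta + grain bowl at 543 (58 min) — short by 18.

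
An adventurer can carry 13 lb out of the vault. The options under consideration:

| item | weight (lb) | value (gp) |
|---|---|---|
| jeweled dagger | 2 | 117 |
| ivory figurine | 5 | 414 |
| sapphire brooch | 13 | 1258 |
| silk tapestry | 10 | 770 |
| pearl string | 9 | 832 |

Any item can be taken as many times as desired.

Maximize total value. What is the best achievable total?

1258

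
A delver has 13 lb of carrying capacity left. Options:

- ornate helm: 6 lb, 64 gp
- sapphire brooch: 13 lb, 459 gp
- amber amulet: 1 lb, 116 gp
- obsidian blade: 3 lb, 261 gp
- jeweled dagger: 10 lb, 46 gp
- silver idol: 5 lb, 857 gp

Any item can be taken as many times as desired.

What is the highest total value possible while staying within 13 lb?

2062

Ranking by ratio (value/lb): silver idol 171.40, amber amulet 116.00, obsidian blade 87.00, sapphire brooch 35.31.
Best packing: 3×amber amulet + 2×silver idol — 13 lb, 2062 total.
Every other selection either busts 13 lb or fails to beat 2062.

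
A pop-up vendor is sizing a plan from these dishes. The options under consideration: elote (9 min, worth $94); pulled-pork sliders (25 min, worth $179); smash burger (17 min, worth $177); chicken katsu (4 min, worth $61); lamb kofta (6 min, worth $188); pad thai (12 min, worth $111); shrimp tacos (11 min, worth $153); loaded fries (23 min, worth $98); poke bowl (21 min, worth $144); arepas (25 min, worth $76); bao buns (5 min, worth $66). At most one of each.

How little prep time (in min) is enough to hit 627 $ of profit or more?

Minimise min subject to total profit ≥ 627.
smash burger + chicken katsu + lamb kofta + shrimp tacos + bao buns reaches 645 using 43 min.
Any bundle with less than 43 min falls short of 627.

43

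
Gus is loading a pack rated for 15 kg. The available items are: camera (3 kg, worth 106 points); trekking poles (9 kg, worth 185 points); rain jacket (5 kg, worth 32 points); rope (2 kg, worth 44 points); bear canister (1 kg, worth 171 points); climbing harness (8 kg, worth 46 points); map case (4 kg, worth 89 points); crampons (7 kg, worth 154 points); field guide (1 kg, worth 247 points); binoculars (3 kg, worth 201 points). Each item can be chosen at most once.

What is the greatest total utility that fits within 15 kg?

Taking the top-ratio items first gives camera + rope + bear canister + map case + field guide + binoculars for 858 (14 kg).
Replace rope and map case with crampons: the trade gains 21 net, giving 879 at 15 kg.
An exhaustive check of the 1024 subsets confirms 879.

879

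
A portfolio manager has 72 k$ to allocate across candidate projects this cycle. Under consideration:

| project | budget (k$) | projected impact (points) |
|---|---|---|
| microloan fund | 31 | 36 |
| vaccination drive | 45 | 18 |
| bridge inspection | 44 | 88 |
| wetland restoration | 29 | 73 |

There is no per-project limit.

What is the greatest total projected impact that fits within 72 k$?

The ratio ordering already packs tightly: 2×wetland restoration, 58 k$, 146.
Nothing else within 72 k$ beats 146.

146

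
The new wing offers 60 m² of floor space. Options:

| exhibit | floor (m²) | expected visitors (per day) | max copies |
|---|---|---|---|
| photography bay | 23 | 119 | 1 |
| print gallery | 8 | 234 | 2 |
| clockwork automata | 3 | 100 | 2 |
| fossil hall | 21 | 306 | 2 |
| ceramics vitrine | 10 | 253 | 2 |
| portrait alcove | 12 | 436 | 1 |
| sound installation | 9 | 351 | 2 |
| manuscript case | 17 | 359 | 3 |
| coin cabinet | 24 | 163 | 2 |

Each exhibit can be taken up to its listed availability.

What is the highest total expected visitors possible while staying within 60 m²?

By expected visitors per m²: sound installation 39.00, portrait alcove 36.33, clockwork automata 33.33, print gallery 29.25 lead.
Taking the top-ratio exhibits first gives 2×print gallery + 2×clockwork automata + portrait alcove + 2×sound installation for 1806 (52 m²).
Dropping clockwork automata frees 3 m²; slotting in ceramics vitrine (10 m²) lifts the total to 1959 at 59 m².
No other feasible combination exceeds 1959.

1959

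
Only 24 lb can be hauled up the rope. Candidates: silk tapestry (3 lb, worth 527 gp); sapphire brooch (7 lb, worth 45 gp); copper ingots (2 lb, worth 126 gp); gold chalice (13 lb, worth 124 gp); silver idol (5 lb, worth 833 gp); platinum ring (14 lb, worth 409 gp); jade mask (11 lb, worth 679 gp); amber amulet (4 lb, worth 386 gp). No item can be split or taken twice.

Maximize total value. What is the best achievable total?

2425

Taking the top-ratio items first gives silk tapestry + sapphire brooch + copper ingots + silver idol + amber amulet for 1917 (21 lb).
Replace sapphire brooch and copper ingots with jade mask: the trade gains 508 net, giving 2425 at 23 lb.
Next best is silk tapestry + copper ingots + silver idol + jade mask at 2165 (21 lb) — short by 260.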